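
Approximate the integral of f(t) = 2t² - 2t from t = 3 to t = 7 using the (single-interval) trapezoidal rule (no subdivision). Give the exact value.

192

T = (b−a)/2 · [f(3) + f(7)] = 2·[12 + 84] = 192.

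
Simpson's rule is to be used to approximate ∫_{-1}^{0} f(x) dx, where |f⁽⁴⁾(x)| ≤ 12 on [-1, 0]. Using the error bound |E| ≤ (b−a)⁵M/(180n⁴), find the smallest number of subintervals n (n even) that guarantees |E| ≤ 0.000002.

Need 12/(180n⁴) ≤ 0.000002.
n⁴ ≥ 12/(180·0.000002) = 33333.3 ⇒ n ≥ 13.5120, so the smallest even n is 14. (n must be even for Simpson's rule.)

14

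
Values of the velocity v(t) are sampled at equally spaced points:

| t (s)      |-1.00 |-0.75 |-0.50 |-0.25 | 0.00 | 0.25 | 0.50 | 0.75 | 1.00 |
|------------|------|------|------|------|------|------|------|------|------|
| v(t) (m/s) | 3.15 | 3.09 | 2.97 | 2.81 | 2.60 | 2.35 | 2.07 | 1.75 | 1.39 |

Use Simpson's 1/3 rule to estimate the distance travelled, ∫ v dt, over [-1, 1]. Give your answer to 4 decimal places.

h = 0.25, n = 8.
(h/3)·[y₀ + 4y₁ + 2y₂ + 4y₃ + 2y₄ + 4y₅ + 2y₆ + 4y₇ + y₈] = 0.083333·(59.82) = 4.9850.

4.9850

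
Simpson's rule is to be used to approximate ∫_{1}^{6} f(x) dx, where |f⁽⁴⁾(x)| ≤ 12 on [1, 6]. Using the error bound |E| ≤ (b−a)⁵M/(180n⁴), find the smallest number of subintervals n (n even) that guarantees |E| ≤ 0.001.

Need 37500/(180n⁴) ≤ 0.001.
n⁴ ≥ 37500/(180·0.001) = 208333 ⇒ n ≥ 21.3644, so the smallest even n is 22. (n must be even for Simpson's rule.)

22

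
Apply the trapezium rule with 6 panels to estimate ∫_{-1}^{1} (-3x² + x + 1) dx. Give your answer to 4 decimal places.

-0.1111

h = (1 − (-1))/6 = 0.333333.
Nodes x₀,…,x₆ = -1, -0.666667, -0.333333, 0, 0.333333, 0.666667, 1.
f(x) = -3x² + x + 1: f₀=-3, f₁=-1, f₂=0.333333, f₃=1, f₄=1, f₅=0.333333, f₆=-1.
(h/2)·[f₀ + 2f₁ + 2f₂ + 2f₃ + 2f₄ + 2f₅ + f₆] = 0.166667·(-0.666667) = -0.1111.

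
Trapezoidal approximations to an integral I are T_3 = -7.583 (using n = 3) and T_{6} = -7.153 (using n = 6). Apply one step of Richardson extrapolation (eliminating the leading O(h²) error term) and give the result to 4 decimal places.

R = (4·T_{6} − T_3) / 3 = (4·(-7.153) − (-7.583))/3 = (-21.029)/3 = -7.0097.

-7.0097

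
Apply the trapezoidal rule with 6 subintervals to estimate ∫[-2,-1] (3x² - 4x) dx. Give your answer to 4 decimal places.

13.0139

h = (-1 − (-2))/6 = 0.166667.
Nodes x₀,…,x₆ = -2, -1.833333, -1.666667, -1.5, -1.333333, -1.166667, -1.
f(x) = 3x² - 4x: f₀=20, f₁=17.416667, f₂=15, f₃=12.75, f₄=10.666667, f₅=8.75, f₆=7.
(h/2)·[f₀ + 2f₁ + 2f₂ + 2f₃ + 2f₄ + 2f₅ + f₆] = 0.083333·(156.166667) = 13.0139.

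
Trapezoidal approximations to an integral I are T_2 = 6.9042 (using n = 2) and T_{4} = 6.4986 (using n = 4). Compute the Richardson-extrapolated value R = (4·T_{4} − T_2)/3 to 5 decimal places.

6.36340

R = (4·T_{4} − T_2) / 3 = (4·6.4986 − 6.9042)/3 = (19.0902)/3 = 6.36340.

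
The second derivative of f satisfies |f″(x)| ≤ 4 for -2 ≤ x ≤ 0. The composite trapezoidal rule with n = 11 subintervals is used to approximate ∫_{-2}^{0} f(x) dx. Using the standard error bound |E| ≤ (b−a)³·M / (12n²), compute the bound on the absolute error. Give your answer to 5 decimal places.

0.02204

|E| ≤ (2)³·4 / (12·11²) = 32/1452 = 0.02204.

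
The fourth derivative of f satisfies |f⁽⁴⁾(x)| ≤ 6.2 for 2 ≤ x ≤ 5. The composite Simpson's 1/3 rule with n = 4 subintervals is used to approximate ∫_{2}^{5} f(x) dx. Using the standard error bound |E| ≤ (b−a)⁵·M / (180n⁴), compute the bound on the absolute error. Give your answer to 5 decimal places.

0.03270

|E| ≤ (3)⁵·6.2 / (180·4⁴) = 1506.6/46080 = 0.03270.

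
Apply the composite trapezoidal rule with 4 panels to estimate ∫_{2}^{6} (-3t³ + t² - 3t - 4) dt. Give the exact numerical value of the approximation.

h = (6 − 2)/4 = 1.
Nodes t₀,…,t₄ = 2, 3, 4, 5, 6.
f(t) = -3t³ + t² - 3t - 4: f₀=-30, f₁=-85, f₂=-192, f₃=-369, f₄=-634.
(h/2)·[f₀ + 2f₁ + 2f₂ + 2f₃ + f₄] = 0.5·(-1956) = -978.

-978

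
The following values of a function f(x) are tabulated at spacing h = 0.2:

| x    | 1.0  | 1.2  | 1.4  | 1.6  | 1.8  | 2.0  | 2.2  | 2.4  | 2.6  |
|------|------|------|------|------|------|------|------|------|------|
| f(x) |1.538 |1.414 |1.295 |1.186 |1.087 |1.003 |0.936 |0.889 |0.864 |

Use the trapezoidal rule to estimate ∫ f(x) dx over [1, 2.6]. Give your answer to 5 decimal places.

1.80220

h = 0.2, n = 8.
(h/2)·[y₀ + 2y₁ + 2y₂ + 2y₃ + 2y₄ + 2y₅ + 2y₆ + 2y₇ + y₈] = 0.1·(18.022) = 1.80220.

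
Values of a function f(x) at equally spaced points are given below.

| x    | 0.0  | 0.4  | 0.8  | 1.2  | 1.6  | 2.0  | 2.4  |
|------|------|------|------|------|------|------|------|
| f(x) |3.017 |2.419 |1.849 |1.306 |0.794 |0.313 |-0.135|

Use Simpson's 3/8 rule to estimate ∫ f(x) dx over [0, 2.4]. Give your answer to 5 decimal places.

h = 0.4, n = 6.
(3h/8)·[y₀ + 3y₁ + 3y₂ + 2y₃ + 3y₄ + 3y₅ + y₆] = 0.15·(21.619) = 3.24285.

3.24285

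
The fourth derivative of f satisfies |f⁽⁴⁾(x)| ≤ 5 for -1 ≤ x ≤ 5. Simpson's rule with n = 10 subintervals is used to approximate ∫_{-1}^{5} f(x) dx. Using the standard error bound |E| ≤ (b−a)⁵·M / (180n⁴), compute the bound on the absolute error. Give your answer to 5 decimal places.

0.02160

|E| ≤ (6)⁵·5 / (180·10⁴) = 38880/1800000 = 0.02160.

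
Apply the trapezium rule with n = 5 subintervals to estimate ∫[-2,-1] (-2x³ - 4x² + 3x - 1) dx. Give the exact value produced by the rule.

-7.3

h = (-1 − (-2))/5 = 0.2.
Nodes x₀,…,x₅ = -2, -1.8, -1.6, -1.4, -1.2, -1.
f(x) = -2x³ - 4x² + 3x - 1: f₀=-7, f₁=-7.696, f₂=-7.848, f₃=-7.552, f₄=-6.904, f₅=-6.
(h/2)·[f₀ + 2f₁ + 2f₂ + 2f₃ + 2f₄ + f₅] = 0.1·(-73) = -7.3.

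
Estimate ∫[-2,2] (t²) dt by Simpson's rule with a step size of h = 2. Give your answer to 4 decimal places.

5.3333

h = (2 − (-2))/2 = 2.
Nodes t₀,…,t₂ = -2, 0, 2.
f(t) = t²: f₀=4, f₁=0, f₂=4.
(h/3)·[f₀ + 4f₁ + f₂] = 0.666667·(8) = 5.3333.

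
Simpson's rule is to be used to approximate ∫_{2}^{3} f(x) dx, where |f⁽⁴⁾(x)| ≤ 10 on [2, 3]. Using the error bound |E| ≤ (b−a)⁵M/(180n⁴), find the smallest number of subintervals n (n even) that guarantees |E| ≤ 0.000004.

Need 10/(180n⁴) ≤ 0.000004.
n⁴ ≥ 10/(180·0.000004) = 13888.9 ⇒ n ≥ 10.8559, so the smallest even n is 12. (n must be even for Simpson's rule.)

12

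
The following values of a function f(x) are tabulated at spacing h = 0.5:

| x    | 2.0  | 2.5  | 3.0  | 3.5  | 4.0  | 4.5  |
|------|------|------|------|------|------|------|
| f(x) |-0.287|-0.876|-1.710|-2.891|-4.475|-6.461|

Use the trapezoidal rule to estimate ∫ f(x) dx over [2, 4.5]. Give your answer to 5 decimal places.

h = 0.5, n = 5.
(h/2)·[y₀ + 2y₁ + 2y₂ + 2y₃ + 2y₄ + y₅] = 0.25·(-26.652) = -6.66300.

-6.66300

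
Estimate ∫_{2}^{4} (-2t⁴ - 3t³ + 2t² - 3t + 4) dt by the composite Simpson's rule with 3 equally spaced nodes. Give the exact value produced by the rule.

h = (4 − 2)/2 = 1.
Nodes t₀,…,t₂ = 2, 3, 4.
f(t) = -2t⁴ - 3t³ + 2t² - 3t + 4: f₀=-50, f₁=-230, f₂=-680.
(h/3)·[f₀ + 4f₁ + f₂] = 0.333333·(-1650) = -550.

-550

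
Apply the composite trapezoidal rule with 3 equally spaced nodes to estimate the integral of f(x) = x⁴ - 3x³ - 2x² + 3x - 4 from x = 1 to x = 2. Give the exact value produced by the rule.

-9.28125

h = (2 − 1)/2 = 0.5.
Nodes x₀,…,x₂ = 1, 1.5, 2.
f(x) = x⁴ - 3x³ - 2x² + 3x - 4: f₀=-5, f₁=-9.0625, f₂=-14.
(h/2)·[f₀ + 2f₁ + f₂] = 0.25·(-37.125) = -9.28125.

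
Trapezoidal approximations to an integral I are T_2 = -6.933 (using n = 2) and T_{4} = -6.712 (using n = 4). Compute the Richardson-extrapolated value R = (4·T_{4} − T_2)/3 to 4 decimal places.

R = (4·T_{4} − T_2) / 3 = (4·(-6.712) − (-6.933))/3 = (-19.915)/3 = -6.6383.

-6.6383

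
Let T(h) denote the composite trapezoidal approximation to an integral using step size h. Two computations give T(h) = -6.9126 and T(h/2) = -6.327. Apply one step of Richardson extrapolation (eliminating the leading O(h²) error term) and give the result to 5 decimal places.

R = (4·T(h/2) − T(h)) / 3 = (4·(-6.327) − (-6.9126))/3 = (-18.3954)/3 = -6.13180.

-6.13180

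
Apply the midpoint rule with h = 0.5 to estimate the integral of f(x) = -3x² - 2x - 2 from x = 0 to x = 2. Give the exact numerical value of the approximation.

h = (2 − 0)/4 = 0.5.
Midpoints m₁,…,m₄ = 0.25, 0.75, 1.25, 1.75.
f(m₁)=-2.6875, f(m₂)=-5.1875, f(m₃)=-9.1875, f(m₄)=-14.6875.
h·[f(m₁) + f(m₂) + f(m₃) + f(m₄)] = 0.5·(-31.75) = -15.875.

-15.875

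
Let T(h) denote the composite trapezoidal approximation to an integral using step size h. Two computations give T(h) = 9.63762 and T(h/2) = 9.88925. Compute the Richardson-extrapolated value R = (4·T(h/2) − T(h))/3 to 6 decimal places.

9.973127

R = (4·T(h/2) − T(h)) / 3 = (4·9.88925 − 9.63762)/3 = (29.91938)/3 = 9.973127.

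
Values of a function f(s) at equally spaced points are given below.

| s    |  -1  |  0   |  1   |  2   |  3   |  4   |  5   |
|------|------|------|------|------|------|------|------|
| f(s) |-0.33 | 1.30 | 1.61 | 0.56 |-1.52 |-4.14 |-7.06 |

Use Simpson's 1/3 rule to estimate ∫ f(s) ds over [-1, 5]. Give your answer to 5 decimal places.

h = 1, n = 6.
(h/3)·[y₀ + 4y₁ + 2y₂ + 4y₃ + 2y₄ + 4y₅ + y₆] = 0.333333·(-16.33) = -5.44333.

-5.44333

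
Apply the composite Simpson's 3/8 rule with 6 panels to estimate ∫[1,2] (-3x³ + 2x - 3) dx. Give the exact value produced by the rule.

h = (2 − 1)/6 = 0.166667.
Nodes x₀,…,x₆ = 1, 1.166667, 1.333333, 1.5, 1.666667, 1.833333, 2.
f(x) = -3x³ + 2x - 3: f₀=-4, f₁=-5.430556, f₂=-7.444444, f₃=-10.125, f₄=-13.555556, f₅=-17.819444, f₆=-23.
(3h/8)·[f₀ + 3f₁ + 3f₂ + 2f₃ + 3f₄ + 3f₅ + f₆] = 0.0625·(-180) = -11.25.

-11.25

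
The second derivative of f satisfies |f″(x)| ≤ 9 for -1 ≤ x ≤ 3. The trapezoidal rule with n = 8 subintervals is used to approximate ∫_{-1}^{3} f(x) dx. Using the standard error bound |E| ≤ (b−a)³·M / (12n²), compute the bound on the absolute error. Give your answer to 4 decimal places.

0.7500

|E| ≤ (4)³·9 / (12·8²) = 576/768 = 0.7500.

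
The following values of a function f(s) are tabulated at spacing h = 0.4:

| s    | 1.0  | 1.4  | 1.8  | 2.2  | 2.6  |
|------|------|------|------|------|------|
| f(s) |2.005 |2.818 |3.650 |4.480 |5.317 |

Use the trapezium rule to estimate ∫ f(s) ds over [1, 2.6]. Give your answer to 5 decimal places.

5.84360

h = 0.4, n = 4.
(h/2)·[y₀ + 2y₁ + 2y₂ + 2y₃ + y₄] = 0.2·(29.218) = 5.84360.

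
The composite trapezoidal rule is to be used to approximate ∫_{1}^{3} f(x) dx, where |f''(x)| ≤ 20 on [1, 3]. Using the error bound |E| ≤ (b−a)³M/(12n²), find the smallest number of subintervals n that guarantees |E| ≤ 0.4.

6

Need 160/(12n²) ≤ 0.4.
n² ≥ 160/(12·0.4) = 33.3333 ⇒ n ≥ 5.7735, so the smallest n is 6.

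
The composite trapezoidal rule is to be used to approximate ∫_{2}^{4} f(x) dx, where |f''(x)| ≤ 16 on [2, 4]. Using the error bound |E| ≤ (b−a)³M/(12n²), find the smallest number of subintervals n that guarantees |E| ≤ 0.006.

43

Need 128/(12n²) ≤ 0.006.
n² ≥ 128/(12·0.006) = 1777.78 ⇒ n ≥ 42.1637, so the smallest n is 43.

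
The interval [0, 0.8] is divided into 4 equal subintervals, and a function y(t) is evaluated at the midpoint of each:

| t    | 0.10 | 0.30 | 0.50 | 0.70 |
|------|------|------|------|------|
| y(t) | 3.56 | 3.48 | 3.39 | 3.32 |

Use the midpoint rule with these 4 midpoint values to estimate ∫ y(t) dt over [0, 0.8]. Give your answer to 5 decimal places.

2.75000

h = 0.2, n = 4.
h·[y(m₁) + y(m₂) + y(m₃) + y(m₄)] = 0.2·(13.75) = 2.75000.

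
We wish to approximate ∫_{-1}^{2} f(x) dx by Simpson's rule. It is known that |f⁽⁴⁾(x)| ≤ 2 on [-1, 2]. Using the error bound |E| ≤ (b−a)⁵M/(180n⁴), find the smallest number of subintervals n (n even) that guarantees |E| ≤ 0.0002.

12

Need 486/(180n⁴) ≤ 0.0002.
n⁴ ≥ 486/(180·0.0002) = 13500 ⇒ n ≥ 10.7791, so the smallest even n is 12. (n must be even for Simpson's rule.)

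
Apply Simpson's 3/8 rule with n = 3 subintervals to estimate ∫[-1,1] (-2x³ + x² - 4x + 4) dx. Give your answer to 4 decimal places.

8.6667

h = (1 − (-1))/3 = 0.666667.
Nodes x₀,…,x₃ = -1, -0.333333, 0.333333, 1.
f(x) = -2x³ + x² - 4x + 4: f₀=11, f₁=5.518519, f₂=2.703704, f₃=-1.
(3h/8)·[f₀ + 3f₁ + 3f₂ + f₃] = 0.25·(34.666667) = 8.6667.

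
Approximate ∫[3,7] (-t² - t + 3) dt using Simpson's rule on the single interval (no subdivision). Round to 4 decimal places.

S = (b−a)/6 · [f(3) + 4f(5) + f(7)] = 0.666667·[(-9) + 4·(-27) + (-53)] = -113.3333.

-113.3333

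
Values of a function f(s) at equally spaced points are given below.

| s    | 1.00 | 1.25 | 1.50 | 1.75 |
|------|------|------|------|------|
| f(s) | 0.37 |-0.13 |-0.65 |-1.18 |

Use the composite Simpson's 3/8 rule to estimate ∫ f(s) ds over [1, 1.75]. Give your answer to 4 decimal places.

-0.2953

h = 0.25, n = 3.
(3h/8)·[y₀ + 3y₁ + 3y₂ + y₃] = 0.09375·(-3.15) = -0.2953.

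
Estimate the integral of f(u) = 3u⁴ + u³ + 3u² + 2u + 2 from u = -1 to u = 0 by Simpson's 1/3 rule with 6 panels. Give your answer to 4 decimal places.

h = (0 − (-1))/6 = 0.166667.
Nodes u₀,…,u₆ = -1, -0.833333, -0.666667, -0.5, -0.333333, -0.166667, 0.
f(u) = 3u⁴ + u³ + 3u² + 2u + 2: f₀=5, f₁=3.284722, f₂=2.296296, f₃=1.8125, f₄=1.666667, f₅=1.747685, f₆=2.
(h/3)·[f₀ + 4f₁ + 2f₂ + 4f₃ + 2f₄ + 4f₅ + f₆] = 0.055556·(42.305556) = 2.3503.

2.3503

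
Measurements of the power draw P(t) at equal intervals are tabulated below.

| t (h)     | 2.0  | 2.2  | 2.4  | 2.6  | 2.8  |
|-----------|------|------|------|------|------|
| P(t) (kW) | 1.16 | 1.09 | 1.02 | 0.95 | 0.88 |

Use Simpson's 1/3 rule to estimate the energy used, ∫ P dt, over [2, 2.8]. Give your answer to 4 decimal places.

h = 0.2, n = 4.
(h/3)·[y₀ + 4y₁ + 2y₂ + 4y₃ + y₄] = 0.066667·(12.24) = 0.8160.

0.8160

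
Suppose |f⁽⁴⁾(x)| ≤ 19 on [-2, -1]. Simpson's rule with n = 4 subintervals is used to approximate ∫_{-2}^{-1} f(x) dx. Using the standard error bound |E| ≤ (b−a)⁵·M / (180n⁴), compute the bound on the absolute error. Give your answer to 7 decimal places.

|E| ≤ (1)⁵·19 / (180·4⁴) = 19/46080 = 0.0004123.

0.0004123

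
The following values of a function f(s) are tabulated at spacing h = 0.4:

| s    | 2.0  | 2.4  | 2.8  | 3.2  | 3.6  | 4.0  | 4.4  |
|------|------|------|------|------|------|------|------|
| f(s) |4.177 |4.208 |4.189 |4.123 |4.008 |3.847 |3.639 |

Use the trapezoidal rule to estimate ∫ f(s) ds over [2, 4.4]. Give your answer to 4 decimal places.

h = 0.4, n = 6.
(h/2)·[y₀ + 2y₁ + 2y₂ + 2y₃ + 2y₄ + 2y₅ + y₆] = 0.2·(48.566) = 9.7132.

9.7132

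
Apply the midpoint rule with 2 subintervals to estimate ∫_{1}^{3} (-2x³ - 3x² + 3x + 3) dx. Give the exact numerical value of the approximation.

h = (3 − 1)/2 = 1.
Midpoints m₁,…,m₂ = 1.5, 2.5.
f(m₁)=-6, f(m₂)=-39.5.
h·[f(m₁) + f(m₂)] = 1·(-45.5) = -45.5.

-45.5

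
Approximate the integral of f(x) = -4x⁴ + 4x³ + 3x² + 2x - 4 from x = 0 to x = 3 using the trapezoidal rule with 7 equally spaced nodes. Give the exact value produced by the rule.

h = (3 − 0)/6 = 0.5.
Nodes x₀,…,x₆ = 0, 0.5, 1, 1.5, 2, 2.5, 3.
f(x) = -4x⁴ + 4x³ + 3x² + 2x - 4: f₀=-4, f₁=-2, f₂=1, f₃=-1, f₄=-20, f₅=-74, f₆=-187.
(h/2)·[f₀ + 2f₁ + 2f₂ + 2f₃ + 2f₄ + 2f₅ + f₆] = 0.25·(-383) = -95.75.

-95.75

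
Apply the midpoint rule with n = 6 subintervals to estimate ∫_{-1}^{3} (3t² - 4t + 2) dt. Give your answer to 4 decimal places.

h = (3 − (-1))/6 = 0.666667.
Midpoints m₁,…,m₆ = -0.666667, 0, 0.666667, 1.333333, 2, 2.666667.
f(m₁)=6, f(m₂)=2, f(m₃)=0.666667, f(m₄)=2, f(m₅)=6, f(m₆)=12.666667.
h·[f(m₁) + f(m₂) + f(m₃) + f(m₄) + f(m₅) + f(m₆)] = 0.666667·(29.333333) = 19.5556.

19.5556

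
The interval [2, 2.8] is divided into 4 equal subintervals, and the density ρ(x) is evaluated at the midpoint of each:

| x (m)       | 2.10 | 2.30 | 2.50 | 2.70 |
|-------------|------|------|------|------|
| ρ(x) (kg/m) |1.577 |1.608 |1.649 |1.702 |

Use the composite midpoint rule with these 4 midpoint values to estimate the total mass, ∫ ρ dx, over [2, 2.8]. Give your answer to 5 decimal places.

h = 0.2, n = 4.
h·[y(m₁) + y(m₂) + y(m₃) + y(m₄)] = 0.2·(6.536) = 1.30720.

1.30720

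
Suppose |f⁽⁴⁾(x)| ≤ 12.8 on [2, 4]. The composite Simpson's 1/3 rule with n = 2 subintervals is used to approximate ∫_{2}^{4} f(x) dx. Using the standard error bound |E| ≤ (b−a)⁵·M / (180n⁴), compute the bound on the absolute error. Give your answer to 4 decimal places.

0.1422

|E| ≤ (2)⁵·12.8 / (180·2⁴) = 409.6/2880 = 0.1422.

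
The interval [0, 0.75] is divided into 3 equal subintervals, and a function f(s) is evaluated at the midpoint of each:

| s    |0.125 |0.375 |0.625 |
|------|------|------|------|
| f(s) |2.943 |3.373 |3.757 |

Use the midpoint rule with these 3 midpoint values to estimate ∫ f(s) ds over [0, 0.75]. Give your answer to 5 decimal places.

h = 0.25, n = 3.
h·[y(m₁) + y(m₂) + y(m₃)] = 0.25·(10.073) = 2.51825.

2.51825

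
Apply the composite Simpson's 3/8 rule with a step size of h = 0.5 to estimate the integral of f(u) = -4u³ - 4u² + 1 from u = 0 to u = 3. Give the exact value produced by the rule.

h = (3 − 0)/6 = 0.5.
Nodes u₀,…,u₆ = 0, 0.5, 1, 1.5, 2, 2.5, 3.
f(u) = -4u³ - 4u² + 1: f₀=1, f₁=-0.5, f₂=-7, f₃=-21.5, f₄=-47, f₅=-86.5, f₆=-143.
(3h/8)·[f₀ + 3f₁ + 3f₂ + 2f₃ + 3f₄ + 3f₅ + f₆] = 0.1875·(-608) = -114.

-114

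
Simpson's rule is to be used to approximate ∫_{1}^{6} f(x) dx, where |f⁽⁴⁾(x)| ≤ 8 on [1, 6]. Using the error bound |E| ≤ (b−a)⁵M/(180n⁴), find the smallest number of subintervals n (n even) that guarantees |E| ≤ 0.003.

16

Need 25000/(180n⁴) ≤ 0.003.
n⁴ ≥ 25000/(180·0.003) = 46296.3 ⇒ n ≥ 14.6685, so the smallest even n is 16. (n must be even for Simpson's rule.)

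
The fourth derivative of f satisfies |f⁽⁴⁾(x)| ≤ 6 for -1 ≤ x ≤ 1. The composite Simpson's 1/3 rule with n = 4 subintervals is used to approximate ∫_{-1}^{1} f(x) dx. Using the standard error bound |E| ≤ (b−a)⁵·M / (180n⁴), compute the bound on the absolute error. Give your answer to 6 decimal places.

|E| ≤ (2)⁵·6 / (180·4⁴) = 192/46080 = 0.004167.

0.004167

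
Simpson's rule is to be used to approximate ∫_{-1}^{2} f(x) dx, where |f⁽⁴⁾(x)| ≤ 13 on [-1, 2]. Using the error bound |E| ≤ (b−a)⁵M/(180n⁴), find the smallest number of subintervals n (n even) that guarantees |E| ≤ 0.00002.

Need 3159/(180n⁴) ≤ 0.00002.
n⁴ ≥ 3159/(180·0.00002) = 877500 ⇒ n ≥ 30.6064, so the smallest even n is 32. (n must be even for Simpson's rule.)

32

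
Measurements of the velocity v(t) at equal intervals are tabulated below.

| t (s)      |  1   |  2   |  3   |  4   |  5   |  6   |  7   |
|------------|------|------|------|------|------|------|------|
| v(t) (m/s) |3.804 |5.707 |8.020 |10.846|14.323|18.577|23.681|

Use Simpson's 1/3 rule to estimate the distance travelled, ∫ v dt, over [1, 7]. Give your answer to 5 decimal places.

70.89700

h = 1, n = 6.
(h/3)·[y₀ + 4y₁ + 2y₂ + 4y₃ + 2y₄ + 4y₅ + y₆] = 0.333333·(212.691) = 70.89700.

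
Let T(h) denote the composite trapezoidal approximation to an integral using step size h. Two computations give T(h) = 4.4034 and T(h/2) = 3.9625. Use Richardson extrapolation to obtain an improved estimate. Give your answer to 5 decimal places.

R = (4·T(h/2) − T(h)) / 3 = (4·3.9625 − 4.4034)/3 = (11.4466)/3 = 3.81553.

3.81553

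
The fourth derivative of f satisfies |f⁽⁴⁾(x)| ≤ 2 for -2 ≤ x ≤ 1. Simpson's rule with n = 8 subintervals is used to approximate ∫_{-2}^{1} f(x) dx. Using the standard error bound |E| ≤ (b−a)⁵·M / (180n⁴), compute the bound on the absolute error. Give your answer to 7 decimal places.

|E| ≤ (3)⁵·2 / (180·8⁴) = 486/737280 = 0.0006592.

0.0006592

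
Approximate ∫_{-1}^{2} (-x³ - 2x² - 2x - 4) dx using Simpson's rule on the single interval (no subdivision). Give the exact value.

-24.75

S = (b−a)/6 · [f(-1) + 4f(0.5) + f(2)] = 0.5·[(-3) + 4·(-5.625) + (-24)] = -24.75.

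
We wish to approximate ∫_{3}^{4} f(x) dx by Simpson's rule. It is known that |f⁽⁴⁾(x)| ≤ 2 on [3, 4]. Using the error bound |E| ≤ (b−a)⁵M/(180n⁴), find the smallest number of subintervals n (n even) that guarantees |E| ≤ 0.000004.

8

Need 2/(180n⁴) ≤ 0.000004.
n⁴ ≥ 2/(180·0.000004) = 2777.78 ⇒ n ≥ 7.2598, so the smallest even n is 8. (n must be even for Simpson's rule.)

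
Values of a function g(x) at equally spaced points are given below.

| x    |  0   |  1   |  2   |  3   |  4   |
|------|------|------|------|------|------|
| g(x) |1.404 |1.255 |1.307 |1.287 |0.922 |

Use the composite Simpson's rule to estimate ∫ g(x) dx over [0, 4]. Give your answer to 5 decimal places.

5.03600

h = 1, n = 4.
(h/3)·[y₀ + 4y₁ + 2y₂ + 4y₃ + y₄] = 0.333333·(15.108) = 5.03600.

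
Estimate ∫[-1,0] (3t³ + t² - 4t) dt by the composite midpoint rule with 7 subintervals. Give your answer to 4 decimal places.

h = (0 − (-1))/7 = 0.142857.
Midpoints m₁,…,m₇ = -0.928571, -0.785714, -0.642857, -0.5, -0.357143, -0.214286, -0.071429.
f(m₁)=2.174563, f(m₂)=2.305029, f(m₃)=2.187682, f(m₄)=1.875, f(m₅)=1.419461, f(m₆)=0.873542, f(m₇)=0.289723.
h·[f(m₁) + f(m₂) + f(m₃) + f(m₄) + f(m₅) + f(m₆) + f(m₇)] = 0.142857·(11.125) = 1.5893.

1.5893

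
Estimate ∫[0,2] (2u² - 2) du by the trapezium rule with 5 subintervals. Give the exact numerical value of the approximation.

1.44

h = (2 − 0)/5 = 0.4.
Nodes u₀,…,u₅ = 0, 0.4, 0.8, 1.2, 1.6, 2.
f(u) = 2u² - 2: f₀=-2, f₁=-1.68, f₂=-0.72, f₃=0.88, f₄=3.12, f₅=6.
(h/2)·[f₀ + 2f₁ + 2f₂ + 2f₃ + 2f₄ + f₅] = 0.2·(7.2) = 1.44.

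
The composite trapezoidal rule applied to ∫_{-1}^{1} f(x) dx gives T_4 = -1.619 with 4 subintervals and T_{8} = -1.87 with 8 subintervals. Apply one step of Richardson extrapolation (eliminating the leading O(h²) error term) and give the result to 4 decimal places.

R = (4·T_{8} − T_4) / 3 = (4·(-1.87) − (-1.619))/3 = (-5.861)/3 = -1.9537.

-1.9537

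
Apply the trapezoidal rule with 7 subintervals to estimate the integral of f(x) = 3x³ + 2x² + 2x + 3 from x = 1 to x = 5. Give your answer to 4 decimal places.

592.9796

h = (5 − 1)/7 = 0.571429.
Nodes x₀,…,x₇ = 1, 1.571429, 2.142857, 2.714286, 3.285714, 3.857143, 4.428571, 5.
f(x) = 3x³ + 2x² + 2x + 3: f₀=10, f₁=22.723032, f₂=45.988338, f₃=83.154519, f₄=137.580175, f₅=212.623907, f₆=311.644315, f₇=438.
(h/2)·[f₀ + 2f₁ + 2f₂ + 2f₃ + 2f₄ + 2f₅ + 2f₆ + f₇] = 0.285714·(2075.428571) = 592.9796.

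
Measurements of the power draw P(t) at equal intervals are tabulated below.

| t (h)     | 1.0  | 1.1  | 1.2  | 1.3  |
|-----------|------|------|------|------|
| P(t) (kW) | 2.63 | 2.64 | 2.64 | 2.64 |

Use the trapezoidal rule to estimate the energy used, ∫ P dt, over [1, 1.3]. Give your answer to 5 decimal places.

0.79150

h = 0.1, n = 3.
(h/2)·[y₀ + 2y₁ + 2y₂ + y₃] = 0.05·(15.83) = 0.79150.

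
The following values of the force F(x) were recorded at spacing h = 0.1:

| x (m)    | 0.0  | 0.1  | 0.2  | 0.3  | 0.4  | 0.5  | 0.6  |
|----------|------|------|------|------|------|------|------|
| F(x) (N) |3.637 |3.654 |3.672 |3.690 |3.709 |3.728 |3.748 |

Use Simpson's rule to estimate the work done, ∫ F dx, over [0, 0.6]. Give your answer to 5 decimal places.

2.21450

h = 0.1, n = 6.
(h/3)·[y₀ + 4y₁ + 2y₂ + 4y₃ + 2y₄ + 4y₅ + y₆] = 0.033333·(66.435) = 2.21450.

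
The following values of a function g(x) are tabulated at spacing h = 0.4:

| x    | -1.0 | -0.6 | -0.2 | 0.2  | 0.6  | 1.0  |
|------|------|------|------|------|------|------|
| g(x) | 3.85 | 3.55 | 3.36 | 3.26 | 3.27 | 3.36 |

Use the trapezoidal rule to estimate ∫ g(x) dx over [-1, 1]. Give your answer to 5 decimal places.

6.81800

h = 0.4, n = 5.
(h/2)·[y₀ + 2y₁ + 2y₂ + 2y₃ + 2y₄ + y₅] = 0.2·(34.09) = 6.81800.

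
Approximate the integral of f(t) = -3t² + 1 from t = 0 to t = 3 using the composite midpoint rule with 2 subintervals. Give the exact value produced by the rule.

h = (3 − 0)/2 = 1.5.
Midpoints m₁,…,m₂ = 0.75, 2.25.
f(m₁)=-0.6875, f(m₂)=-14.1875.
h·[f(m₁) + f(m₂)] = 1.5·(-14.875) = -22.3125.

-22.3125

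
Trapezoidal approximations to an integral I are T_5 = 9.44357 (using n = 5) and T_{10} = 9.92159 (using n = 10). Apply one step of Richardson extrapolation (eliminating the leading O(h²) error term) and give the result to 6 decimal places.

10.080930

R = (4·T_{10} − T_5) / 3 = (4·9.92159 − 9.44357)/3 = (30.24279)/3 = 10.080930.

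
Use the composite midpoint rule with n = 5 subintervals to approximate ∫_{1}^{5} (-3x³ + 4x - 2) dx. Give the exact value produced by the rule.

-422.24

h = (5 − 1)/5 = 0.8.
Midpoints m₁,…,m₅ = 1.4, 2.2, 3, 3.8, 4.6.
f(m₁)=-4.632, f(m₂)=-25.144, f(m₃)=-71, f(m₄)=-151.416, f(m₅)=-275.608.
h·[f(m₁) + f(m₂) + f(m₃) + f(m₄) + f(m₅)] = 0.8·(-527.8) = -422.24.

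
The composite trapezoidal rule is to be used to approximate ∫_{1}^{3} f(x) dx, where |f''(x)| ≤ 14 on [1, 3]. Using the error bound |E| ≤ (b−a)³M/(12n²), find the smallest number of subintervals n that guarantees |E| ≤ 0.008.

Need 112/(12n²) ≤ 0.008.
n² ≥ 112/(12·0.008) = 1166.67 ⇒ n ≥ 34.1565, so the smallest n is 35.

35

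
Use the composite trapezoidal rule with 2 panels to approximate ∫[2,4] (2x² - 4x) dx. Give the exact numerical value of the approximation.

h = (4 − 2)/2 = 1.
Nodes x₀,…,x₂ = 2, 3, 4.
f(x) = 2x² - 4x: f₀=0, f₁=6, f₂=16.
(h/2)·[f₀ + 2f₁ + f₂] = 0.5·(28) = 14.

14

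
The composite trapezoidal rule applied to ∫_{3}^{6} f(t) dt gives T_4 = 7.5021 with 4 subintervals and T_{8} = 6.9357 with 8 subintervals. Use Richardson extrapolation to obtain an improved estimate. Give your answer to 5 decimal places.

R = (4·T_{8} − T_4) / 3 = (4·6.9357 − 7.5021)/3 = (20.2407)/3 = 6.74690.

6.74690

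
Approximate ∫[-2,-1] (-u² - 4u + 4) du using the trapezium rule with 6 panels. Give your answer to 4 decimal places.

h = (-1 − (-2))/6 = 0.166667.
Nodes u₀,…,u₆ = -2, -1.833333, -1.666667, -1.5, -1.333333, -1.166667, -1.
f(u) = -u² - 4u + 4: f₀=8, f₁=7.972222, f₂=7.888889, f₃=7.75, f₄=7.555556, f₅=7.305556, f₆=7.
(h/2)·[f₀ + 2f₁ + 2f₂ + 2f₃ + 2f₄ + 2f₅ + f₆] = 0.083333·(91.944444) = 7.6620.

7.6620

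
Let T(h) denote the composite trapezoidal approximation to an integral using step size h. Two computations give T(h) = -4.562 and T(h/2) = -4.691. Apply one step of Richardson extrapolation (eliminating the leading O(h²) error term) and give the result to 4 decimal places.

R = (4·T(h/2) − T(h)) / 3 = (4·(-4.691) − (-4.562))/3 = (-14.202)/3 = -4.7340.

-4.7340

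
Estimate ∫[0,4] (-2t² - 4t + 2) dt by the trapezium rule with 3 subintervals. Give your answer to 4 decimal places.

-69.0370

h = (4 − 0)/3 = 1.333333.
Nodes t₀,…,t₃ = 0, 1.333333, 2.666667, 4.
f(t) = -2t² - 4t + 2: f₀=2, f₁=-6.888889, f₂=-22.888889, f₃=-46.
(h/2)·[f₀ + 2f₁ + 2f₂ + f₃] = 0.666667·(-103.555556) = -69.0370.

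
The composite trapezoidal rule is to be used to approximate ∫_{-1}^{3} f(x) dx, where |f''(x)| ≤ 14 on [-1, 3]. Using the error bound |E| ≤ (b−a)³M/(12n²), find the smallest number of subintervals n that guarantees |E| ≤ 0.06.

Need 896/(12n²) ≤ 0.06.
n² ≥ 896/(12·0.06) = 1244.44 ⇒ n ≥ 35.2767, so the smallest n is 36.

36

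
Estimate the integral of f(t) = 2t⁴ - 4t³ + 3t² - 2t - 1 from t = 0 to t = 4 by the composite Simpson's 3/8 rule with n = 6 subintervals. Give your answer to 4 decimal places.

198.0741

h = (4 − 0)/6 = 0.666667.
Nodes t₀,…,t₆ = 0, 0.666667, 1.333333, 2, 2.666667, 3.333333, 4.
f(t) = 2t⁴ - 4t³ + 3t² - 2t - 1: f₀=-1, f₁=-1.790123, f₂=-1.493827, f₃=7, f₄=40.283951, f₅=124.432099, f₆=295.
(3h/8)·[f₀ + 3f₁ + 3f₂ + 2f₃ + 3f₄ + 3f₅ + f₆] = 0.25·(792.296296) = 198.0741.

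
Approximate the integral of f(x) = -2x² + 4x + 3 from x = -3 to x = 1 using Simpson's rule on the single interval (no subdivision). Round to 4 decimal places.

-22.6667

S = (b−a)/6 · [f(-3) + 4f(-1) + f(1)] = 0.666667·[(-27) + 4·(-3) + 5] = -22.6667.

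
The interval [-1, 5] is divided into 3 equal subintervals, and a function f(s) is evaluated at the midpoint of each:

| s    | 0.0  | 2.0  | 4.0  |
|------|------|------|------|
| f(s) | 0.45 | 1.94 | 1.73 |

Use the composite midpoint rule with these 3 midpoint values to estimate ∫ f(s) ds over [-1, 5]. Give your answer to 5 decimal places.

8.24000

h = 2, n = 3.
h·[y(m₁) + y(m₂) + y(m₃)] = 2·(4.12) = 8.24000.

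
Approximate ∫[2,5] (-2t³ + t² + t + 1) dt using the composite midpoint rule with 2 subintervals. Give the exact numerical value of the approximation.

h = (5 − 2)/2 = 1.5.
Midpoints m₁,…,m₂ = 2.75, 4.25.
f(m₁)=-30.28125, f(m₂)=-130.21875.
h·[f(m₁) + f(m₂)] = 1.5·(-160.5) = -240.75.

-240.75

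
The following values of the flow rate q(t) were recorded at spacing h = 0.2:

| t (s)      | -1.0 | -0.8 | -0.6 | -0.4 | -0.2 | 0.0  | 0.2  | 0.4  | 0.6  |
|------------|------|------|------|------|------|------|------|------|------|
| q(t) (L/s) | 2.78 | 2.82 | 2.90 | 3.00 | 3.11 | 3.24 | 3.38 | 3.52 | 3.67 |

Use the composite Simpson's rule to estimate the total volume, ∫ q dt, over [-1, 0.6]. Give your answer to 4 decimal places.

5.0367

h = 0.2, n = 8.
(h/3)·[y₀ + 4y₁ + 2y₂ + 4y₃ + 2y₄ + 4y₅ + 2y₆ + 4y₇ + y₈] = 0.066667·(75.55) = 5.0367.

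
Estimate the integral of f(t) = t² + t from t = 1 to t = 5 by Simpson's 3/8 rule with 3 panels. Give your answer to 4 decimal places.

53.3333

h = (5 − 1)/3 = 1.333333.
Nodes t₀,…,t₃ = 1, 2.333333, 3.666667, 5.
f(t) = t² + t: f₀=2, f₁=7.777778, f₂=17.111111, f₃=30.
(3h/8)·[f₀ + 3f₁ + 3f₂ + f₃] = 0.5·(106.666667) = 53.3333.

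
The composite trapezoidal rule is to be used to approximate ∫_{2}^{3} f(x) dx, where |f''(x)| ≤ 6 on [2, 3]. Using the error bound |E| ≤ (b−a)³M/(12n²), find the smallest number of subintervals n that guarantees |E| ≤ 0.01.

Need 6/(12n²) ≤ 0.01.
n² ≥ 6/(12·0.01) = 50 ⇒ n ≥ 7.0711, so the smallest n is 8.

8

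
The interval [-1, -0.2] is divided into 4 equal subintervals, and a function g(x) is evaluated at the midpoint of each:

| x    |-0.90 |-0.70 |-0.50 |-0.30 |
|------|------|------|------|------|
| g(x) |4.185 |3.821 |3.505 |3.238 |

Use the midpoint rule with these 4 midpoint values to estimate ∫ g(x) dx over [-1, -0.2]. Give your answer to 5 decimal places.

h = 0.2, n = 4.
h·[y(m₁) + y(m₂) + y(m₃) + y(m₄)] = 0.2·(14.749) = 2.94980.

2.94980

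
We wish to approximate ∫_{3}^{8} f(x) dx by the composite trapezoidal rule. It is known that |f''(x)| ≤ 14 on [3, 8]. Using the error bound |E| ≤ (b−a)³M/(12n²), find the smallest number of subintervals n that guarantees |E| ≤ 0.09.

41

Need 1750/(12n²) ≤ 0.09.
n² ≥ 1750/(12·0.09) = 1620.37 ⇒ n ≥ 40.2538, so the smallest n is 41.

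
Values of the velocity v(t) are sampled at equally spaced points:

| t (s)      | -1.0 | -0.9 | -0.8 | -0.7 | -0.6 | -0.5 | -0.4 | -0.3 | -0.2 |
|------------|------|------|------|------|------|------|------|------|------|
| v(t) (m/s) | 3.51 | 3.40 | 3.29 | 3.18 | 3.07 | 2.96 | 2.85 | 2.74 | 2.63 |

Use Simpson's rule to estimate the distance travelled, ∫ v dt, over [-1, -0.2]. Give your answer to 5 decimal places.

h = 0.1, n = 8.
(h/3)·[y₀ + 4y₁ + 2y₂ + 4y₃ + 2y₄ + 4y₅ + 2y₆ + 4y₇ + y₈] = 0.033333·(73.68) = 2.45600.

2.45600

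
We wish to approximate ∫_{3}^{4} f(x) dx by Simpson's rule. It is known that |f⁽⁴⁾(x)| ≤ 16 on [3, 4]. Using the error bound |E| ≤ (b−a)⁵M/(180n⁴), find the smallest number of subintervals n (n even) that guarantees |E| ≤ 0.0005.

4

Need 16/(180n⁴) ≤ 0.0005.
n⁴ ≥ 16/(180·0.0005) = 177.778 ⇒ n ≥ 3.6515, so the smallest even n is 4. (n must be even for Simpson's rule.)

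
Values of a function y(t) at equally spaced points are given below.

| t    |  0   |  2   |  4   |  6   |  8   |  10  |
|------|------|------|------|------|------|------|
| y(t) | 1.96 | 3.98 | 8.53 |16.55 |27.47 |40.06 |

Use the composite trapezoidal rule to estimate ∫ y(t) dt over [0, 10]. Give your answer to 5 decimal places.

155.08000

h = 2, n = 5.
(h/2)·[y₀ + 2y₁ + 2y₂ + 2y₃ + 2y₄ + y₅] = 1·(155.08) = 155.08000.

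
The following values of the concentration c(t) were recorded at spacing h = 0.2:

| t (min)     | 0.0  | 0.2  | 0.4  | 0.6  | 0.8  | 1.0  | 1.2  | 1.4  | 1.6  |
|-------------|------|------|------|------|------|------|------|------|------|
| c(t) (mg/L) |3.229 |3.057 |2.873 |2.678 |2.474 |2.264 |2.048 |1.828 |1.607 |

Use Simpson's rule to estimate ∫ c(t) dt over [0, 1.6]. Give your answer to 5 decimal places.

3.92893

h = 0.2, n = 8.
(h/3)·[y₀ + 4y₁ + 2y₂ + 4y₃ + 2y₄ + 4y₅ + 2y₆ + 4y₇ + y₈] = 0.066667·(58.934) = 3.92893.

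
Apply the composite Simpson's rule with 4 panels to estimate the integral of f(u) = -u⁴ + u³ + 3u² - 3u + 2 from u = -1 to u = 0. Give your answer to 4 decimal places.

h = (0 − (-1))/4 = 0.25.
Nodes u₀,…,u₄ = -1, -0.75, -0.5, -0.25, 0.
f(u) = -u⁴ + u³ + 3u² - 3u + 2: f₀=6, f₁=5.19921875, f₂=4.0625, f₃=2.91796875, f₄=2.
(h/3)·[f₀ + 4f₁ + 2f₂ + 4f₃ + f₄] = 0.083333·(48.59375) = 4.0495.

4.0495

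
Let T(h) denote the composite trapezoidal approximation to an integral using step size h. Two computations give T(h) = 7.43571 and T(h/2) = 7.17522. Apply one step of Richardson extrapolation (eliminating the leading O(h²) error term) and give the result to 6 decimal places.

R = (4·T(h/2) − T(h)) / 3 = (4·7.17522 − 7.43571)/3 = (21.26517)/3 = 7.088390.

7.088390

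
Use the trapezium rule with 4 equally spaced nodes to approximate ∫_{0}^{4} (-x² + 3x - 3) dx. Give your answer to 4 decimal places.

h = (4 − 0)/3 = 1.333333.
Nodes x₀,…,x₃ = 0, 1.333333, 2.666667, 4.
f(x) = -x² + 3x - 3: f₀=-3, f₁=-0.777778, f₂=-2.111111, f₃=-7.
(h/2)·[f₀ + 2f₁ + 2f₂ + f₃] = 0.666667·(-15.777778) = -10.5185.

-10.5185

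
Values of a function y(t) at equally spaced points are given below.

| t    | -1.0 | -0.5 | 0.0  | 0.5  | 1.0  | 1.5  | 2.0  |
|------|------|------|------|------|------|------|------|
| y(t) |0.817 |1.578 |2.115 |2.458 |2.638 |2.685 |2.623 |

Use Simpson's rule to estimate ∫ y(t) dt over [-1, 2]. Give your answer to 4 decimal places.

h = 0.5, n = 6.
(h/3)·[y₀ + 4y₁ + 2y₂ + 4y₃ + 2y₄ + 4y₅ + y₆] = 0.166667·(39.830) = 6.6383.

6.6383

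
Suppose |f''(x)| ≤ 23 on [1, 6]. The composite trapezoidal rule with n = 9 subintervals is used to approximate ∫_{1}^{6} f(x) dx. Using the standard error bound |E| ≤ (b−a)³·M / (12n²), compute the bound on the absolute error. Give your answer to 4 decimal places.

2.9578

|E| ≤ (5)³·23 / (12·9²) = 2875/972 = 2.9578.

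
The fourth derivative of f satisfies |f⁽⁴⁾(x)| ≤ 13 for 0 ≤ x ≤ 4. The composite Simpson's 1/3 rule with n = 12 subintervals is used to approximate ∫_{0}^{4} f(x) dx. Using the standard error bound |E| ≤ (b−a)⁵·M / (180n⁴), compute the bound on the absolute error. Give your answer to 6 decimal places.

|E| ≤ (4)⁵·13 / (180·12⁴) = 13312/3732480 = 0.003567.

0.003567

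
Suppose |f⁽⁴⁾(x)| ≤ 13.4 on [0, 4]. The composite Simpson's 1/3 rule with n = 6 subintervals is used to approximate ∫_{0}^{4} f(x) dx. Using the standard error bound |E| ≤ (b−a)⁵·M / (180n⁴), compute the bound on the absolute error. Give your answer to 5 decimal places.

0.05882

|E| ≤ (4)⁵·13.4 / (180·6⁴) = 13721.6/233280 = 0.05882.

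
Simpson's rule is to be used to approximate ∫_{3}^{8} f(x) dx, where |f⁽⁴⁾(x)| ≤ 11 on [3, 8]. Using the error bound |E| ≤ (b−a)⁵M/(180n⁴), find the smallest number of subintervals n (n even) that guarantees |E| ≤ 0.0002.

Need 34375/(180n⁴) ≤ 0.0002.
n⁴ ≥ 34375/(180·0.0002) = 954861 ⇒ n ≥ 31.2597, so the smallest even n is 32. (n must be even for Simpson's rule.)

32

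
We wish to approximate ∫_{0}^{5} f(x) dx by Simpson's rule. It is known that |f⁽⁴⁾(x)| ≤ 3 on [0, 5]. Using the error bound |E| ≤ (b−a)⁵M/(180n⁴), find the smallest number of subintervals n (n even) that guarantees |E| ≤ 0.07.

6

Need 9375/(180n⁴) ≤ 0.07.
n⁴ ≥ 9375/(180·0.07) = 744.048 ⇒ n ≥ 5.2228, so the smallest even n is 6. (n must be even for Simpson's rule.)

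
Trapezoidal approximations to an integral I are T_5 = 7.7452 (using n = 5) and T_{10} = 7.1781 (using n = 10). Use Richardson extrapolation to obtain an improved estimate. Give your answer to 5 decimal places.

R = (4·T_{10} − T_5) / 3 = (4·7.1781 − 7.7452)/3 = (20.9672)/3 = 6.98907.

6.98907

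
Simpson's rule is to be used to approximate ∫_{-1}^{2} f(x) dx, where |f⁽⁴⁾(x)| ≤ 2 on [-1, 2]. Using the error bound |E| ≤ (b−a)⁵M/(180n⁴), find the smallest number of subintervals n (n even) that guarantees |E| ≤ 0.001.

Need 486/(180n⁴) ≤ 0.001.
n⁴ ≥ 486/(180·0.001) = 2700 ⇒ n ≥ 7.2084, so the smallest even n is 8. (n must be even for Simpson's rule.)

8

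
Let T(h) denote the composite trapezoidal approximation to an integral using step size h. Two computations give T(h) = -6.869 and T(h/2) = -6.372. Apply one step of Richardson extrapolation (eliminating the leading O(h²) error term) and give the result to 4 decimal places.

-6.2063

R = (4·T(h/2) − T(h)) / 3 = (4·(-6.372) − (-6.869))/3 = (-18.619)/3 = -6.2063.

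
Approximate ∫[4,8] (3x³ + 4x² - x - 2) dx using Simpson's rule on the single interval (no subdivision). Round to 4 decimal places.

S = (b−a)/6 · [f(4) + 4f(6) + f(8)] = 0.666667·[250 + 4·784 + 1782] = 3445.3333.

3445.3333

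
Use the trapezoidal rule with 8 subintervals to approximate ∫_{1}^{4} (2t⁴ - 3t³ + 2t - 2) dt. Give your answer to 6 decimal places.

231.270264

h = (4 − 1)/8 = 0.375.
Nodes t₀,…,t₈ = 1, 1.375, 1.75, 2.125, 2.5, 2.875, 3.25, 3.625, 4.
f(t) = 2t⁴ - 3t³ + 2t - 2: f₀=-1, f₁=0.10009765625, f₂=4.1796875, f₃=14.24462890625, f₄=34.25, f₅=69.10009765625, f₆=124.6484375, f₇=207.69775390625, f₈=326.
(h/2)·[f₀ + 2f₁ + 2f₂ + 2f₃ + 2f₄ + 2f₅ + 2f₆ + 2f₇ + f₈] = 0.1875·(1233.44140625) = 231.270264.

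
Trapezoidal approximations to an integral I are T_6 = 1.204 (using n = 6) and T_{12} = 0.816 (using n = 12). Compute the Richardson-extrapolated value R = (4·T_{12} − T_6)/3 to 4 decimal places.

R = (4·T_{12} − T_6) / 3 = (4·0.816 − 1.204)/3 = (2.060)/3 = 0.6867.

0.6867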